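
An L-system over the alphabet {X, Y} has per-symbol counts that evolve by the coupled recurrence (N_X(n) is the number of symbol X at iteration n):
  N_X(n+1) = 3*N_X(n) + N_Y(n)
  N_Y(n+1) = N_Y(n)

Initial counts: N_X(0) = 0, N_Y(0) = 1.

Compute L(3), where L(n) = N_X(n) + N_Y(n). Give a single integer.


Answer: 14

Derivation:
Step 0: N_X=0, N_Y=1, L=1
Step 1: N_X=1, N_Y=1, L=2
Step 2: N_X=4, N_Y=1, L=5
Step 3: N_X=13, N_Y=1, L=14


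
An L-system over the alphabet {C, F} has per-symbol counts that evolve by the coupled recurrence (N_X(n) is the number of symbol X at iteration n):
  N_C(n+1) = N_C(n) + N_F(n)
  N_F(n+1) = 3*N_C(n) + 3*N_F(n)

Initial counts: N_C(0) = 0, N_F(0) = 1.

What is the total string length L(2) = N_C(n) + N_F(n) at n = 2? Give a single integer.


Answer: 16

Derivation:
Step 0: N_C=0, N_F=1, L=1
Step 1: N_C=1, N_F=3, L=4
Step 2: N_C=4, N_F=12, L=16


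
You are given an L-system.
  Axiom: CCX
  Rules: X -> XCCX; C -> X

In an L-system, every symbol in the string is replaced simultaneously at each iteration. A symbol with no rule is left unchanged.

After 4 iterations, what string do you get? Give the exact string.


Answer: XCCXXXXCCXXCCXXCCXXCCXXXXCCXXCCXXXXCCXXCCXXCCXXCCXXXXCCXXCCXXXXCCXXCCXXCCXXCCXXXXCCXXCCXXXXCCXXCCXXXXCCXXCCXXXXCCXXCCXXCCXXCCXXXXCCX

Derivation:
Step 0: CCX
Step 1: XXXCCX
Step 2: XCCXXCCXXCCXXXXCCX
Step 3: XCCXXXXCCXXCCXXXXCCXXCCXXXXCCXXCCXXCCXXCCXXXXCCX
Step 4: XCCXXXXCCXXCCXXCCXXCCXXXXCCXXCCXXXXCCXXCCXXCCXXCCXXXXCCXXCCXXXXCCXXCCXXCCXXCCXXXXCCXXCCXXXXCCXXCCXXXXCCXXCCXXXXCCXXCCXXCCXXCCXXXXCCX


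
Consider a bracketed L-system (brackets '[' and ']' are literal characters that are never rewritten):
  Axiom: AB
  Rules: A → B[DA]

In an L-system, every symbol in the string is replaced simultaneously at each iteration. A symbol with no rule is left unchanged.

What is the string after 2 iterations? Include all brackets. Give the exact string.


Step 0: AB
Step 1: B[DA]B
Step 2: B[DB[DA]]B

Answer: B[DB[DA]]B


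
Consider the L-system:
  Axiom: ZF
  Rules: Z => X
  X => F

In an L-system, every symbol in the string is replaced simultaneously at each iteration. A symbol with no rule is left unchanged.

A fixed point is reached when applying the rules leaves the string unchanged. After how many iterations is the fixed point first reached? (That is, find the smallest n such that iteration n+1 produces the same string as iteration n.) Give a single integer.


Answer: 2

Derivation:
Step 0: ZF
Step 1: XF
Step 2: FF
Step 3: FF  (unchanged — fixed point at step 2)


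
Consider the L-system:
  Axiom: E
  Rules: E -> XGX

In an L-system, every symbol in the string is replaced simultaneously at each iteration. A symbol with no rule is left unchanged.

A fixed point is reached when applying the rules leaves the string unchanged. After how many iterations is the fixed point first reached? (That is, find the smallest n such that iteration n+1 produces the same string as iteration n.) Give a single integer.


Answer: 1

Derivation:
Step 0: E
Step 1: XGX
Step 2: XGX  (unchanged — fixed point at step 1)


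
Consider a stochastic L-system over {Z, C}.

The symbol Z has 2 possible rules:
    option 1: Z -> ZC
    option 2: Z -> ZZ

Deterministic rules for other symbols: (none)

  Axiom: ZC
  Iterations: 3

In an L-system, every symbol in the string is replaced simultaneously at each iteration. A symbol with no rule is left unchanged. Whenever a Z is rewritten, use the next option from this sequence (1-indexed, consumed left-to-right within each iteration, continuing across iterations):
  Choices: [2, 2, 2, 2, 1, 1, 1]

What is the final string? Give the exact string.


Answer: ZZZCZCZCC

Derivation:
Step 0: ZC
Step 1: ZZC  (used choices [2])
Step 2: ZZZZC  (used choices [2, 2])
Step 3: ZZZCZCZCC  (used choices [2, 1, 1, 1])


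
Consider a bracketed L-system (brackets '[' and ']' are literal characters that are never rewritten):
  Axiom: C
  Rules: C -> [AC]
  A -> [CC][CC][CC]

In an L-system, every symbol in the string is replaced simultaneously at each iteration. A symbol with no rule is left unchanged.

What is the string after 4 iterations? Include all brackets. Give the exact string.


Step 0: C
Step 1: [AC]
Step 2: [[CC][CC][CC][AC]]
Step 3: [[[AC][AC]][[AC][AC]][[AC][AC]][[CC][CC][CC][AC]]]
Step 4: [[[[CC][CC][CC][AC]][[CC][CC][CC][AC]]][[[CC][CC][CC][AC]][[CC][CC][CC][AC]]][[[CC][CC][CC][AC]][[CC][CC][CC][AC]]][[[AC][AC]][[AC][AC]][[AC][AC]][[CC][CC][CC][AC]]]]

Answer: [[[[CC][CC][CC][AC]][[CC][CC][CC][AC]]][[[CC][CC][CC][AC]][[CC][CC][CC][AC]]][[[CC][CC][CC][AC]][[CC][CC][CC][AC]]][[[AC][AC]][[AC][AC]][[AC][AC]][[CC][CC][CC][AC]]]]


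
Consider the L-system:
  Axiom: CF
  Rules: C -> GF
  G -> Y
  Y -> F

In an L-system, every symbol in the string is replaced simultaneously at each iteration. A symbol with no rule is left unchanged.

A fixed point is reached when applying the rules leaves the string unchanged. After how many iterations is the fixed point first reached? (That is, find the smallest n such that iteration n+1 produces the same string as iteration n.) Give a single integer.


Answer: 3

Derivation:
Step 0: CF
Step 1: GFF
Step 2: YFF
Step 3: FFF
Step 4: FFF  (unchanged — fixed point at step 3)


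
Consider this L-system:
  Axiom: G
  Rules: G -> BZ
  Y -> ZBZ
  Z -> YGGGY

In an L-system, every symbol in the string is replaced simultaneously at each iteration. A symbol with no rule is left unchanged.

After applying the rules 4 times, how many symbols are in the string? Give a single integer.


Answer: 41

Derivation:
Step 0: length = 1
Step 1: length = 2
Step 2: length = 6
Step 3: length = 13
Step 4: length = 41


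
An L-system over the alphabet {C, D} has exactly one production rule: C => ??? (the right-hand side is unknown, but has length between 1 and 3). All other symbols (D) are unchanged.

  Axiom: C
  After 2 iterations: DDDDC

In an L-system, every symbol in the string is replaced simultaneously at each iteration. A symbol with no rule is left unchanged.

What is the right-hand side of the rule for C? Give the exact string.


Trying C => DDC:
  Step 0: C
  Step 1: DDC
  Step 2: DDDDC
Matches the given result.

Answer: DDC


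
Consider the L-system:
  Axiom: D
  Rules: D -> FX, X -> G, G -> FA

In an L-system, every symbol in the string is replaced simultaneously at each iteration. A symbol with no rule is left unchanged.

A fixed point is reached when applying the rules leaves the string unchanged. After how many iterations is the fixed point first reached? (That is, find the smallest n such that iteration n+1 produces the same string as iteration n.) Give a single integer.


Step 0: D
Step 1: FX
Step 2: FG
Step 3: FFA
Step 4: FFA  (unchanged — fixed point at step 3)

Answer: 3


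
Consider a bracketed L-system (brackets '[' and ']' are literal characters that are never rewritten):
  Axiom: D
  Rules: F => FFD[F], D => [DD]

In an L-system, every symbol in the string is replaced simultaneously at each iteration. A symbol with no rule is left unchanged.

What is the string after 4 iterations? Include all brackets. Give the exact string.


Step 0: D
Step 1: [DD]
Step 2: [[DD][DD]]
Step 3: [[[DD][DD]][[DD][DD]]]
Step 4: [[[[DD][DD]][[DD][DD]]][[[DD][DD]][[DD][DD]]]]

Answer: [[[[DD][DD]][[DD][DD]]][[[DD][DD]][[DD][DD]]]]


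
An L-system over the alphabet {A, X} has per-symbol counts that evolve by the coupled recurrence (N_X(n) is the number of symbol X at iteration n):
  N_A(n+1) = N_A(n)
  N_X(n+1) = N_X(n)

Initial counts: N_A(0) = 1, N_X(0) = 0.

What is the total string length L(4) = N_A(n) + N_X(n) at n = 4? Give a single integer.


Answer: 1

Derivation:
Step 0: N_A=1, N_X=0, L=1
Step 1: N_A=1, N_X=0, L=1
Step 2: N_A=1, N_X=0, L=1
Step 3: N_A=1, N_X=0, L=1
Step 4: N_A=1, N_X=0, L=1


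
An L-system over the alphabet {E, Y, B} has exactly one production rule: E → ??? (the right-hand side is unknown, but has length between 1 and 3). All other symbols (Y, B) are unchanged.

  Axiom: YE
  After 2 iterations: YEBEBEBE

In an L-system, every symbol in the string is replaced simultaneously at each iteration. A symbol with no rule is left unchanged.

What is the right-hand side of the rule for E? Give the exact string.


Trying E → EBE:
  Step 0: YE
  Step 1: YEBE
  Step 2: YEBEBEBE
Matches the given result.

Answer: EBE


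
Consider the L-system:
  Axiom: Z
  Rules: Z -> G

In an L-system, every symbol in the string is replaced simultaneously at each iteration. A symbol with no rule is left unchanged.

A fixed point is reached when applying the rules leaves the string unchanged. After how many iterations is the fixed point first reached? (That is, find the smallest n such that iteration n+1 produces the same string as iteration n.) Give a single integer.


Answer: 1

Derivation:
Step 0: Z
Step 1: G
Step 2: G  (unchanged — fixed point at step 1)


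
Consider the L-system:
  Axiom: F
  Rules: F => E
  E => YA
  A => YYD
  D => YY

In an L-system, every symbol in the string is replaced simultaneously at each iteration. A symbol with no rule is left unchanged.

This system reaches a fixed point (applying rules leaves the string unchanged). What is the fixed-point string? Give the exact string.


Answer: YYYYY

Derivation:
Step 0: F
Step 1: E
Step 2: YA
Step 3: YYYD
Step 4: YYYYY
Step 5: YYYYY  (unchanged — fixed point at step 4)


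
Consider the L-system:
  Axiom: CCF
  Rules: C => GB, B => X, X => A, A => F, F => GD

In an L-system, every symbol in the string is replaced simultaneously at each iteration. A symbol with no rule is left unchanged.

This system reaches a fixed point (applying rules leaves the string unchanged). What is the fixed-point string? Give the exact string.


Step 0: CCF
Step 1: GBGBGD
Step 2: GXGXGD
Step 3: GAGAGD
Step 4: GFGFGD
Step 5: GGDGGDGD
Step 6: GGDGGDGD  (unchanged — fixed point at step 5)

Answer: GGDGGDGD


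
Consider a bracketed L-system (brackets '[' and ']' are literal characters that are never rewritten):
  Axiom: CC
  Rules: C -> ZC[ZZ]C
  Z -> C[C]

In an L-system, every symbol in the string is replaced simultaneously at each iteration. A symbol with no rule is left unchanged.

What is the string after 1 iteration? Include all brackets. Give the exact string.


Step 0: CC
Step 1: ZC[ZZ]CZC[ZZ]C

Answer: ZC[ZZ]CZC[ZZ]C


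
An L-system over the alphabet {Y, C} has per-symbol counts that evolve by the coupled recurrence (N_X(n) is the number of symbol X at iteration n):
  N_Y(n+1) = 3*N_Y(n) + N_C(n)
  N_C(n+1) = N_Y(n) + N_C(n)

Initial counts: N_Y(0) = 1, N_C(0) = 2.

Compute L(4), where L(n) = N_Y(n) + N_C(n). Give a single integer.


Step 0: N_Y=1, N_C=2, L=3
Step 1: N_Y=5, N_C=3, L=8
Step 2: N_Y=18, N_C=8, L=26
Step 3: N_Y=62, N_C=26, L=88
Step 4: N_Y=212, N_C=88, L=300

Answer: 300


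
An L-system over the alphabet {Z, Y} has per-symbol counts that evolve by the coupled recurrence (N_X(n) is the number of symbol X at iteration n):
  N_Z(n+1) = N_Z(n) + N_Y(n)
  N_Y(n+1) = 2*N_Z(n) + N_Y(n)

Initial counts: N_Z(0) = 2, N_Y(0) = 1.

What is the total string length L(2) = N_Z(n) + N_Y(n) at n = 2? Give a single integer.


Step 0: N_Z=2, N_Y=1, L=3
Step 1: N_Z=3, N_Y=5, L=8
Step 2: N_Z=8, N_Y=11, L=19

Answer: 19


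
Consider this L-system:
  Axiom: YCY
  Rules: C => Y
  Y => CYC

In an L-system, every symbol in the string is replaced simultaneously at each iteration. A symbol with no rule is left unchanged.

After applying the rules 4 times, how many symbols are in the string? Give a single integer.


Answer: 53

Derivation:
Step 0: length = 3
Step 1: length = 7
Step 2: length = 13
Step 3: length = 27
Step 4: length = 53


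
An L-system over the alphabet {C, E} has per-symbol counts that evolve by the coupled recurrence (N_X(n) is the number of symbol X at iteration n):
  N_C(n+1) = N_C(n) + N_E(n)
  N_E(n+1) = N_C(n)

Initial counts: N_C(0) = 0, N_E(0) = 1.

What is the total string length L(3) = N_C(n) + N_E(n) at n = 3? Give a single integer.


Step 0: N_C=0, N_E=1, L=1
Step 1: N_C=1, N_E=0, L=1
Step 2: N_C=1, N_E=1, L=2
Step 3: N_C=2, N_E=1, L=3

Answer: 3


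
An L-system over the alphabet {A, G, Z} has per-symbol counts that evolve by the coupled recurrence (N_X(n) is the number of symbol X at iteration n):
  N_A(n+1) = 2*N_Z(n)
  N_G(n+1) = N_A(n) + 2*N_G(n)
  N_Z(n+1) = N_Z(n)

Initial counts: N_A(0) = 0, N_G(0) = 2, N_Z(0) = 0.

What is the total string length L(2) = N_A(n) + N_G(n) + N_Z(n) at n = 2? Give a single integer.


Step 0: N_A=0, N_G=2, N_Z=0, L=2
Step 1: N_A=0, N_G=4, N_Z=0, L=4
Step 2: N_A=0, N_G=8, N_Z=0, L=8

Answer: 8


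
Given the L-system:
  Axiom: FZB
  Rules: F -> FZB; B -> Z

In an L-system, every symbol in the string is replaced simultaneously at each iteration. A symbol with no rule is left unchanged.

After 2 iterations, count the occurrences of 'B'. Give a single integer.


Answer: 1

Derivation:
Step 0: FZB  (1 'B')
Step 1: FZBZZ  (1 'B')
Step 2: FZBZZZZ  (1 'B')


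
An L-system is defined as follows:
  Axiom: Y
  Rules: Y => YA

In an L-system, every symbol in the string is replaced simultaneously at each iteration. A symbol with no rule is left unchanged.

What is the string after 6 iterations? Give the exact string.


Step 0: Y
Step 1: YA
Step 2: YAA
Step 3: YAAA
Step 4: YAAAA
Step 5: YAAAAA
Step 6: YAAAAAA

Answer: YAAAAAA


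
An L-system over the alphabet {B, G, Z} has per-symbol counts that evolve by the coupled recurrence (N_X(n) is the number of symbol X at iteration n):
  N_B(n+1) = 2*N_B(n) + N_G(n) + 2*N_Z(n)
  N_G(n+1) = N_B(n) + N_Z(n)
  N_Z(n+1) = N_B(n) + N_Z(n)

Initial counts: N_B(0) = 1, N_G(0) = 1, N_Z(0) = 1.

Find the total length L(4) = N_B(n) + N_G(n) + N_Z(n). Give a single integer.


Answer: 327

Derivation:
Step 0: N_B=1, N_G=1, N_Z=1, L=3
Step 1: N_B=5, N_G=2, N_Z=2, L=9
Step 2: N_B=16, N_G=7, N_Z=7, L=30
Step 3: N_B=53, N_G=23, N_Z=23, L=99
Step 4: N_B=175, N_G=76, N_Z=76, L=327


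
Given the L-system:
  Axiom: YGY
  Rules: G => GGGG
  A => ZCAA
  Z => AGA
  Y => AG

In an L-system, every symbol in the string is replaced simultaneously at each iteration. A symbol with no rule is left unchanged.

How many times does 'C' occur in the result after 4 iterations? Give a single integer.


Step 0: YGY  (0 'C')
Step 1: AGGGGGAG  (0 'C')
Step 2: ZCAAGGGGGGGGGGGGGGGGGGGGZCAAGGGG  (2 'C')
Step 3: AGACZCAAZCAAGGGGGGGGGGGGGGGGGGGGGGGGGGGGGGGGGGGGGGGGGGGGGGGGGGGGGGGGGGGGGGGGGGGGGGGGGGGGGGGGAGACZCAAZCAAGGGGGGGGGGGGGGGG  (6 'C')
Step 4: ZCAAGGGGZCAACAGACZCAAZCAAAGACZCAAZCAAGGGGGGGGGGGGGGGGGGGGGGGGGGGGGGGGGGGGGGGGGGGGGGGGGGGGGGGGGGGGGGGGGGGGGGGGGGGGGGGGGGGGGGGGGGGGGGGGGGGGGGGGGGGGGGGGGGGGGGGGGGGGGGGGGGGGGGGGGGGGGGGGGGGGGGGGGGGGGGGGGGGGGGGGGGGGGGGGGGGGGGGGGGGGGGGGGGGGGGGGGGGGGGGGGGGGGGGGGGGGGGGGGGGGGGGGGGGGGGGGGGGGGGGGGGGGGGGGGGGGGGGGGGGGGGGGGGGGGGGGGGGGGGGGGGGGGGGGGGGGGGGGGGGGGGGGGGGGGGGGZCAAGGGGZCAACAGACZCAAZCAAAGACZCAAZCAAGGGGGGGGGGGGGGGGGGGGGGGGGGGGGGGGGGGGGGGGGGGGGGGGGGGGGGGGGGGGGGGG  (18 'C')

Answer: 18


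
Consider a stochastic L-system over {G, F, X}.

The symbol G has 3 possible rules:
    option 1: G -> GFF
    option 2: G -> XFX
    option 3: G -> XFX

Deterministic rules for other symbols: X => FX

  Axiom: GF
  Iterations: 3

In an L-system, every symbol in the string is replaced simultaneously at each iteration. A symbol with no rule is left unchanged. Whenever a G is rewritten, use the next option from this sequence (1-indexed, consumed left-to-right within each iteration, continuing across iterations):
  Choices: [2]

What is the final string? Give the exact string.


Answer: FFXFFFXF

Derivation:
Step 0: GF
Step 1: XFXF  (used choices [2])
Step 2: FXFFXF  (used choices [])
Step 3: FFXFFFXF  (used choices [])


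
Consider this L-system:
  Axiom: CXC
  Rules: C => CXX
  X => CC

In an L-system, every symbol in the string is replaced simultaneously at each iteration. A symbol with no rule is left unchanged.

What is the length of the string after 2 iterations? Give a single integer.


Answer: 20

Derivation:
Step 0: length = 3
Step 1: length = 8
Step 2: length = 20


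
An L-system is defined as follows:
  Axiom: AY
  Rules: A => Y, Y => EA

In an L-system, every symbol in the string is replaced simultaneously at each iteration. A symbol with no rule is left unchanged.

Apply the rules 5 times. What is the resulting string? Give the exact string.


Answer: EEYEEEA

Derivation:
Step 0: AY
Step 1: YEA
Step 2: EAEY
Step 3: EYEEA
Step 4: EEAEEY
Step 5: EEYEEEA


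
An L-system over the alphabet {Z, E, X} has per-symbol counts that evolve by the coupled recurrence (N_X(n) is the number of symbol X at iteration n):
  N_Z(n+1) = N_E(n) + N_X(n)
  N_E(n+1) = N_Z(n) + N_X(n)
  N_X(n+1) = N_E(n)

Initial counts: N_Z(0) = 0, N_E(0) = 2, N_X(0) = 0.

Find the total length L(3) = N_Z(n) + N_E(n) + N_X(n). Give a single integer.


Answer: 10

Derivation:
Step 0: N_Z=0, N_E=2, N_X=0, L=2
Step 1: N_Z=2, N_E=0, N_X=2, L=4
Step 2: N_Z=2, N_E=4, N_X=0, L=6
Step 3: N_Z=4, N_E=2, N_X=4, L=10


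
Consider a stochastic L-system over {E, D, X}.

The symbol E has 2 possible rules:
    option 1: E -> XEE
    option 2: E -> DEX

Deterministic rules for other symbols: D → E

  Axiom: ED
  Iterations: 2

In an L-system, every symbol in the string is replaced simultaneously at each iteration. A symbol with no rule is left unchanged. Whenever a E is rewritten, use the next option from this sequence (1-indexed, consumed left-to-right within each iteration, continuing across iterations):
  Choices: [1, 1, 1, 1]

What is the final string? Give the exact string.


Step 0: ED
Step 1: XEEE  (used choices [1])
Step 2: XXEEXEEXEE  (used choices [1, 1, 1])

Answer: XXEEXEEXEE


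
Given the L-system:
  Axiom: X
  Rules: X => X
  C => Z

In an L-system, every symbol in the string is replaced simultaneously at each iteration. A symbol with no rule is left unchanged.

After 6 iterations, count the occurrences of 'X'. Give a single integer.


Step 0: X  (1 'X')
Step 1: X  (1 'X')
Step 2: X  (1 'X')
Step 3: X  (1 'X')
Step 4: X  (1 'X')
Step 5: X  (1 'X')
Step 6: X  (1 'X')

Answer: 1


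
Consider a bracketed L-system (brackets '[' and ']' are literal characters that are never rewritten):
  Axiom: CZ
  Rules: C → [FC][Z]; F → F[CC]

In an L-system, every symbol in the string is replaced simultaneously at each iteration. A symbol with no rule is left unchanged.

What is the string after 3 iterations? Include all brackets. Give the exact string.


Step 0: CZ
Step 1: [FC][Z]Z
Step 2: [F[CC][FC][Z]][Z]Z
Step 3: [F[CC][[FC][Z][FC][Z]][F[CC][FC][Z]][Z]][Z]Z

Answer: [F[CC][[FC][Z][FC][Z]][F[CC][FC][Z]][Z]][Z]Z


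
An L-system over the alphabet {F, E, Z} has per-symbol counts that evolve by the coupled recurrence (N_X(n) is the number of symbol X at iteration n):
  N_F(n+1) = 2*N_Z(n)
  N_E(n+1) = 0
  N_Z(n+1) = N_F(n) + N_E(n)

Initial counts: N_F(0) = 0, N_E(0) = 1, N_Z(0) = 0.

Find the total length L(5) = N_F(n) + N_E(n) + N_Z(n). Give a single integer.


Step 0: N_F=0, N_E=1, N_Z=0, L=1
Step 1: N_F=0, N_E=0, N_Z=1, L=1
Step 2: N_F=2, N_E=0, N_Z=0, L=2
Step 3: N_F=0, N_E=0, N_Z=2, L=2
Step 4: N_F=4, N_E=0, N_Z=0, L=4
Step 5: N_F=0, N_E=0, N_Z=4, L=4

Answer: 4


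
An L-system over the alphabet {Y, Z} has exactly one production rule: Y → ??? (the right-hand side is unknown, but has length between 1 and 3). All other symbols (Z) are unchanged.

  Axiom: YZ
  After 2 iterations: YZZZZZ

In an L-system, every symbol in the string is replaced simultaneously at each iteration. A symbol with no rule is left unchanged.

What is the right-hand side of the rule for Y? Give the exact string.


Answer: YZZ

Derivation:
Trying Y → YZZ:
  Step 0: YZ
  Step 1: YZZZ
  Step 2: YZZZZZ
Matches the given result.


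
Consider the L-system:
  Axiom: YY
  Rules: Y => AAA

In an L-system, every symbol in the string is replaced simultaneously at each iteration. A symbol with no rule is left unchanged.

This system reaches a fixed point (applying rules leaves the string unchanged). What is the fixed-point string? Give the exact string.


Answer: AAAAAA

Derivation:
Step 0: YY
Step 1: AAAAAA
Step 2: AAAAAA  (unchanged — fixed point at step 1)


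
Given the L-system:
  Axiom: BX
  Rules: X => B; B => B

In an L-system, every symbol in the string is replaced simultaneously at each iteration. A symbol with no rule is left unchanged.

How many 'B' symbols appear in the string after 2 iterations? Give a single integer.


Step 0: BX  (1 'B')
Step 1: BB  (2 'B')
Step 2: BB  (2 'B')

Answer: 2


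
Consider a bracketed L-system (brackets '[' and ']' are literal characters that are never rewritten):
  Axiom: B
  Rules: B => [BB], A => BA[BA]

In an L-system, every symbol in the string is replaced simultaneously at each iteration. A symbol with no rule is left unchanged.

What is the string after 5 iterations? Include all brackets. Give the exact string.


Step 0: B
Step 1: [BB]
Step 2: [[BB][BB]]
Step 3: [[[BB][BB]][[BB][BB]]]
Step 4: [[[[BB][BB]][[BB][BB]]][[[BB][BB]][[BB][BB]]]]
Step 5: [[[[[BB][BB]][[BB][BB]]][[[BB][BB]][[BB][BB]]]][[[[BB][BB]][[BB][BB]]][[[BB][BB]][[BB][BB]]]]]

Answer: [[[[[BB][BB]][[BB][BB]]][[[BB][BB]][[BB][BB]]]][[[[BB][BB]][[BB][BB]]][[[BB][BB]][[BB][BB]]]]]


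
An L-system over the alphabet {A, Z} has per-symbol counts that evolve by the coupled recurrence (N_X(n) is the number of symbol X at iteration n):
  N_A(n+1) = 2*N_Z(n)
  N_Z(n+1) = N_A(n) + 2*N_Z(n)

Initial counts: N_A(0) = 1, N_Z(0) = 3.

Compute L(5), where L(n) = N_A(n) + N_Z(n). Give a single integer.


Answer: 700

Derivation:
Step 0: N_A=1, N_Z=3, L=4
Step 1: N_A=6, N_Z=7, L=13
Step 2: N_A=14, N_Z=20, L=34
Step 3: N_A=40, N_Z=54, L=94
Step 4: N_A=108, N_Z=148, L=256
Step 5: N_A=296, N_Z=404, L=700


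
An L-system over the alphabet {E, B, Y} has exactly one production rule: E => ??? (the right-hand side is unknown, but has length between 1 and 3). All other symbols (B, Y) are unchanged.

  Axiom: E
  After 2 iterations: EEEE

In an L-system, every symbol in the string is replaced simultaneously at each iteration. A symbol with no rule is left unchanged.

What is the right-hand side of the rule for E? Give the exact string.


Answer: EE

Derivation:
Trying E => EE:
  Step 0: E
  Step 1: EE
  Step 2: EEEE
Matches the given result.


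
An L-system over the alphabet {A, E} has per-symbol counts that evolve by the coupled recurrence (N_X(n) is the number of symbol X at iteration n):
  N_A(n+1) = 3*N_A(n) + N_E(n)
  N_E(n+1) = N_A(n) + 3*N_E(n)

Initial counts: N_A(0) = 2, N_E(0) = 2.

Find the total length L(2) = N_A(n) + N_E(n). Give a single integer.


Answer: 64

Derivation:
Step 0: N_A=2, N_E=2, L=4
Step 1: N_A=8, N_E=8, L=16
Step 2: N_A=32, N_E=32, L=64


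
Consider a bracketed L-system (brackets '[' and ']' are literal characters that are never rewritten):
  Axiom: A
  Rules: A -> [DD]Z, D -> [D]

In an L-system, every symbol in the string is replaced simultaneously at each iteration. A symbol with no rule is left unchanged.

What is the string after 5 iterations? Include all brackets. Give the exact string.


Step 0: A
Step 1: [DD]Z
Step 2: [[D][D]]Z
Step 3: [[[D]][[D]]]Z
Step 4: [[[[D]]][[[D]]]]Z
Step 5: [[[[[D]]]][[[[D]]]]]Z

Answer: [[[[[D]]]][[[[D]]]]]Z


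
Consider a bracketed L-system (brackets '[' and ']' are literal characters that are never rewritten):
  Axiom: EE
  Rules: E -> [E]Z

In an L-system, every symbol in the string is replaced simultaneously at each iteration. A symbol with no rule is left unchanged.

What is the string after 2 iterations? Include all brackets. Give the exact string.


Step 0: EE
Step 1: [E]Z[E]Z
Step 2: [[E]Z]Z[[E]Z]Z

Answer: [[E]Z]Z[[E]Z]Z


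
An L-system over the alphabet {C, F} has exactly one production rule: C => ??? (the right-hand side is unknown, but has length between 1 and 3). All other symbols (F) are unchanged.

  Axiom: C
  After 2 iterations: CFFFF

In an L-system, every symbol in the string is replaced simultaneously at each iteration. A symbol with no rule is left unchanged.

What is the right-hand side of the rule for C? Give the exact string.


Answer: CFF

Derivation:
Trying C => CFF:
  Step 0: C
  Step 1: CFF
  Step 2: CFFFF
Matches the given result.


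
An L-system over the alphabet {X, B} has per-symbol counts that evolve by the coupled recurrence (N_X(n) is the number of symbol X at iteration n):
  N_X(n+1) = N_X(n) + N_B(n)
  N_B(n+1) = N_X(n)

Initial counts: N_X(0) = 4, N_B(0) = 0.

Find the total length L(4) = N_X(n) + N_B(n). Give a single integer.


Answer: 32

Derivation:
Step 0: N_X=4, N_B=0, L=4
Step 1: N_X=4, N_B=4, L=8
Step 2: N_X=8, N_B=4, L=12
Step 3: N_X=12, N_B=8, L=20
Step 4: N_X=20, N_B=12, L=32


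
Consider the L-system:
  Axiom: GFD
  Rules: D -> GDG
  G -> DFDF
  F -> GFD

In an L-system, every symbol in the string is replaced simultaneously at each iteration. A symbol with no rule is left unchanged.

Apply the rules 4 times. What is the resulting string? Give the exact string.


Step 0: GFD
Step 1: DFDFGFDGDG
Step 2: GDGGFDGDGGFDDFDFGFDGDGDFDFGDGDFDF
Step 3: DFDFGDGDFDFDFDFGFDGDGDFDFGDGDFDFDFDFGFDGDGGDGGFDGDGGFDDFDFGFDGDGDFDFGDGDFDFGDGGFDGDGGFDDFDFGDGDFDFGDGGFDGDGGFD
Step 4: GDGGFDGDGGFDDFDFGDGDFDFGDGGFDGDGGFDGDGGFDGDGGFDDFDFGFDGDGDFDFGDGDFDFGDGGFDGDGGFDDFDFGDGDFDFGDGGFDGDGGFDGDGGFDGDGGFDDFDFGFDGDGDFDFGDGDFDFDFDFGDGDFDFDFDFGFDGDGDFDFGDGDFDFDFDFGFDGDGGDGGFDGDGGFDDFDFGFDGDGDFDFGDGDFDFGDGGFDGDGGFDDFDFGDGDFDFGDGGFDGDGGFDDFDFGDGDFDFDFDFGFDGDGDFDFGDGDFDFDFDFGFDGDGGDGGFDGDGGFDDFDFGDGDFDFGDGGFDGDGGFDDFDFGDGDFDFDFDFGFDGDGDFDFGDGDFDFDFDFGFDGDG

Answer: GDGGFDGDGGFDDFDFGDGDFDFGDGGFDGDGGFDGDGGFDGDGGFDDFDFGFDGDGDFDFGDGDFDFGDGGFDGDGGFDDFDFGDGDFDFGDGGFDGDGGFDGDGGFDGDGGFDDFDFGFDGDGDFDFGDGDFDFDFDFGDGDFDFDFDFGFDGDGDFDFGDGDFDFDFDFGFDGDGGDGGFDGDGGFDDFDFGFDGDGDFDFGDGDFDFGDGGFDGDGGFDDFDFGDGDFDFGDGGFDGDGGFDDFDFGDGDFDFDFDFGFDGDGDFDFGDGDFDFDFDFGFDGDGGDGGFDGDGGFDDFDFGDGDFDFGDGGFDGDGGFDDFDFGDGDFDFDFDFGFDGDGDFDFGDGDFDFDFDFGFDGDG


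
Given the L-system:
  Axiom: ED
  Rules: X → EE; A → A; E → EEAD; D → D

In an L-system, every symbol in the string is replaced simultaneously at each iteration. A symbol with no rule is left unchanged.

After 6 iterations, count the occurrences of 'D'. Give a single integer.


Step 0: ED  (1 'D')
Step 1: EEADD  (2 'D')
Step 2: EEADEEADADD  (4 'D')
Step 3: EEADEEADADEEADEEADADADD  (8 'D')
Step 4: EEADEEADADEEADEEADADADEEADEEADADEEADEEADADADADD  (16 'D')
Step 5: EEADEEADADEEADEEADADADEEADEEADADEEADEEADADADADEEADEEADADEEADEEADADADEEADEEADADEEADEEADADADADADD  (32 'D')
Step 6: EEADEEADADEEADEEADADADEEADEEADADEEADEEADADADADEEADEEADADEEADEEADADADEEADEEADADEEADEEADADADADADEEADEEADADEEADEEADADADEEADEEADADEEADEEADADADADEEADEEADADEEADEEADADADEEADEEADADEEADEEADADADADADADD  (64 'D')

Answer: 64


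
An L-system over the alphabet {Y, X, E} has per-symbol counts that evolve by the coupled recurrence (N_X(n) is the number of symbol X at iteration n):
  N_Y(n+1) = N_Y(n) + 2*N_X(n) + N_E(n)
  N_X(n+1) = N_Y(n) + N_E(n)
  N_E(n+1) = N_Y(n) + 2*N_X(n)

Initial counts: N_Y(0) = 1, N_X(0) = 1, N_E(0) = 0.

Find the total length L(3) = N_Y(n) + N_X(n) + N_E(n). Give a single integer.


Answer: 58

Derivation:
Step 0: N_Y=1, N_X=1, N_E=0, L=2
Step 1: N_Y=3, N_X=1, N_E=3, L=7
Step 2: N_Y=8, N_X=6, N_E=5, L=19
Step 3: N_Y=25, N_X=13, N_E=20, L=58


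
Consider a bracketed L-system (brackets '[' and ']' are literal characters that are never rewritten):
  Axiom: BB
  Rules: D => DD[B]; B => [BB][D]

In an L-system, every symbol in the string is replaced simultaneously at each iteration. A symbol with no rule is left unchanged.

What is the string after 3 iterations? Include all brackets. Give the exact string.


Step 0: BB
Step 1: [BB][D][BB][D]
Step 2: [[BB][D][BB][D]][DD[B]][[BB][D][BB][D]][DD[B]]
Step 3: [[[BB][D][BB][D]][DD[B]][[BB][D][BB][D]][DD[B]]][DD[B]DD[B][[BB][D]]][[[BB][D][BB][D]][DD[B]][[BB][D][BB][D]][DD[B]]][DD[B]DD[B][[BB][D]]]

Answer: [[[BB][D][BB][D]][DD[B]][[BB][D][BB][D]][DD[B]]][DD[B]DD[B][[BB][D]]][[[BB][D][BB][D]][DD[B]][[BB][D][BB][D]][DD[B]]][DD[B]DD[B][[BB][D]]]


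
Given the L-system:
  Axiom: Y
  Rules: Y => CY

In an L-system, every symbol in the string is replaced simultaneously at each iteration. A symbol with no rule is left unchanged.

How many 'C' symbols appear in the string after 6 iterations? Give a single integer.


Step 0: Y  (0 'C')
Step 1: CY  (1 'C')
Step 2: CCY  (2 'C')
Step 3: CCCY  (3 'C')
Step 4: CCCCY  (4 'C')
Step 5: CCCCCY  (5 'C')
Step 6: CCCCCCY  (6 'C')

Answer: 6


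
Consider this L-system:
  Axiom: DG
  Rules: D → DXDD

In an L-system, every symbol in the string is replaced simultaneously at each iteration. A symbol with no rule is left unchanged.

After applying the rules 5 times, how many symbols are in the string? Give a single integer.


Answer: 365

Derivation:
Step 0: length = 2
Step 1: length = 5
Step 2: length = 14
Step 3: length = 41
Step 4: length = 122
Step 5: length = 365


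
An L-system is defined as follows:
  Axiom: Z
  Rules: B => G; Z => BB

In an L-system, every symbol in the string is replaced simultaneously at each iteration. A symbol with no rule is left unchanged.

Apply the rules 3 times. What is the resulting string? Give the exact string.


Step 0: Z
Step 1: BB
Step 2: GG
Step 3: GG

Answer: GG


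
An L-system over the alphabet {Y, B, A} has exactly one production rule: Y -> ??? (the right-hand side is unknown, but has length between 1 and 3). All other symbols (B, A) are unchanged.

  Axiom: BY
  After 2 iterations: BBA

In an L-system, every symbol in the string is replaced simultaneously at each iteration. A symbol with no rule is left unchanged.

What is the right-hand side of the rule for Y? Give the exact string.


Trying Y -> BA:
  Step 0: BY
  Step 1: BBA
  Step 2: BBA
Matches the given result.

Answer: BA


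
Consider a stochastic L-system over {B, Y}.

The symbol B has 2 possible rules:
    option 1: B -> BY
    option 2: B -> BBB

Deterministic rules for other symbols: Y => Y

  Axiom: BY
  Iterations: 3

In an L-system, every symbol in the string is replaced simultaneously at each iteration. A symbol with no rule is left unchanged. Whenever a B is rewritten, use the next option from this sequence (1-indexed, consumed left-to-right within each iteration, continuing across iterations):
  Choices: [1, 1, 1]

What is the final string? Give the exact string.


Answer: BYYYY

Derivation:
Step 0: BY
Step 1: BYY  (used choices [1])
Step 2: BYYY  (used choices [1])
Step 3: BYYYY  (used choices [1])


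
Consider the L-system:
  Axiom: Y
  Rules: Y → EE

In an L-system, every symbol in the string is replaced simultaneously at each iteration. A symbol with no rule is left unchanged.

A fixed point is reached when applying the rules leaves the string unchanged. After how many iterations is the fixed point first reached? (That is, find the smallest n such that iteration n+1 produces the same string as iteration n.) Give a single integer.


Step 0: Y
Step 1: EE
Step 2: EE  (unchanged — fixed point at step 1)

Answer: 1


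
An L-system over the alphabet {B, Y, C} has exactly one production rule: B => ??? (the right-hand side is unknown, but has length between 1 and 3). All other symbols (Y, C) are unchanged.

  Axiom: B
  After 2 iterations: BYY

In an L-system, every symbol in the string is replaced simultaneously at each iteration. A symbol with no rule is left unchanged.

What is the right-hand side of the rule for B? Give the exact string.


Trying B => BY:
  Step 0: B
  Step 1: BY
  Step 2: BYY
Matches the given result.

Answer: BY


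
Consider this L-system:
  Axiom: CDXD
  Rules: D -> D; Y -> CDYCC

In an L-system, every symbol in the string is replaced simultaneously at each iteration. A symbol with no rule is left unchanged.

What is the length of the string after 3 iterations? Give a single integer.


Step 0: length = 4
Step 1: length = 4
Step 2: length = 4
Step 3: length = 4

Answer: 4


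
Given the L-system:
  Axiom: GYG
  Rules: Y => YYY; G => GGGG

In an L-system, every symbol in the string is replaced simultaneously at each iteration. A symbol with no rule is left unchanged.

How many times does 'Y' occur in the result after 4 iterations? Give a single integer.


Answer: 81

Derivation:
Step 0: GYG  (1 'Y')
Step 1: GGGGYYYGGGG  (3 'Y')
Step 2: GGGGGGGGGGGGGGGGYYYYYYYYYGGGGGGGGGGGGGGGG  (9 'Y')
Step 3: GGGGGGGGGGGGGGGGGGGGGGGGGGGGGGGGGGGGGGGGGGGGGGGGGGGGGGGGGGGGGGGGYYYYYYYYYYYYYYYYYYYYYYYYYYYGGGGGGGGGGGGGGGGGGGGGGGGGGGGGGGGGGGGGGGGGGGGGGGGGGGGGGGGGGGGGGGG  (27 'Y')
Step 4: GGGGGGGGGGGGGGGGGGGGGGGGGGGGGGGGGGGGGGGGGGGGGGGGGGGGGGGGGGGGGGGGGGGGGGGGGGGGGGGGGGGGGGGGGGGGGGGGGGGGGGGGGGGGGGGGGGGGGGGGGGGGGGGGGGGGGGGGGGGGGGGGGGGGGGGGGGGGGGGGGGGGGGGGGGGGGGGGGGGGGGGGGGGGGGGGGGGGGGGGGGGGGGGGGGGGGGGGGGGGGGGGGGGGGGGGGGGGGGGGGGGGGGGGGGGGGGGGYYYYYYYYYYYYYYYYYYYYYYYYYYYYYYYYYYYYYYYYYYYYYYYYYYYYYYYYYYYYYYYYYYYYYYYYYYYYYYYYYGGGGGGGGGGGGGGGGGGGGGGGGGGGGGGGGGGGGGGGGGGGGGGGGGGGGGGGGGGGGGGGGGGGGGGGGGGGGGGGGGGGGGGGGGGGGGGGGGGGGGGGGGGGGGGGGGGGGGGGGGGGGGGGGGGGGGGGGGGGGGGGGGGGGGGGGGGGGGGGGGGGGGGGGGGGGGGGGGGGGGGGGGGGGGGGGGGGGGGGGGGGGGGGGGGGGGGGGGGGGGGGGGGGGGGGGGGGGGGGGGGGGGGGGGGGGGGGG  (81 'Y')


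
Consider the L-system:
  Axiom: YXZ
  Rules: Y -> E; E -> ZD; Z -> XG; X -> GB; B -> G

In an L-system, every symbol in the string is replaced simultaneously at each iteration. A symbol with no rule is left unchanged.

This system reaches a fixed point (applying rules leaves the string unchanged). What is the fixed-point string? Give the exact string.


Step 0: YXZ
Step 1: EGBXG
Step 2: ZDGGGBG
Step 3: XGDGGGGG
Step 4: GBGDGGGGG
Step 5: GGGDGGGGG
Step 6: GGGDGGGGG  (unchanged — fixed point at step 5)

Answer: GGGDGGGGG


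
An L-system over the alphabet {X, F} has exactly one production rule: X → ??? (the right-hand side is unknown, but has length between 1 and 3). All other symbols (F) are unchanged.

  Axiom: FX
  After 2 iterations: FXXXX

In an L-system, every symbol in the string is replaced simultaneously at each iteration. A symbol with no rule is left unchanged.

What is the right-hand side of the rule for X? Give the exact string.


Trying X → XX:
  Step 0: FX
  Step 1: FXX
  Step 2: FXXXX
Matches the given result.

Answer: XX


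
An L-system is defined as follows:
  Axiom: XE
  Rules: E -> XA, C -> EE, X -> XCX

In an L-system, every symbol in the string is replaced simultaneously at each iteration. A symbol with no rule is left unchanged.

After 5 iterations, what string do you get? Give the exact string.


Step 0: XE
Step 1: XCXXA
Step 2: XCXEEXCXXCXA
Step 3: XCXEEXCXXAXAXCXEEXCXXCXEEXCXA
Step 4: XCXEEXCXXAXAXCXEEXCXXCXAXCXAXCXEEXCXXAXAXCXEEXCXXCXEEXCXXAXAXCXEEXCXA
Step 5: XCXEEXCXXAXAXCXEEXCXXCXAXCXAXCXEEXCXXAXAXCXEEXCXXCXEEXCXAXCXEEXCXAXCXEEXCXXAXAXCXEEXCXXCXAXCXAXCXEEXCXXAXAXCXEEXCXXCXEEXCXXAXAXCXEEXCXXCXAXCXAXCXEEXCXXAXAXCXEEXCXA

Answer: XCXEEXCXXAXAXCXEEXCXXCXAXCXAXCXEEXCXXAXAXCXEEXCXXCXEEXCXAXCXEEXCXAXCXEEXCXXAXAXCXEEXCXXCXAXCXAXCXEEXCXXAXAXCXEEXCXXCXEEXCXXAXAXCXEEXCXXCXAXCXAXCXEEXCXXAXAXCXEEXCXA


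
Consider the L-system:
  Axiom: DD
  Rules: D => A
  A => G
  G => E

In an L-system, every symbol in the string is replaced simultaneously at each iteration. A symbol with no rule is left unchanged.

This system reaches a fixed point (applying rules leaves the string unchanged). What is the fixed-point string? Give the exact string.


Answer: EE

Derivation:
Step 0: DD
Step 1: AA
Step 2: GG
Step 3: EE
Step 4: EE  (unchanged — fixed point at step 3)


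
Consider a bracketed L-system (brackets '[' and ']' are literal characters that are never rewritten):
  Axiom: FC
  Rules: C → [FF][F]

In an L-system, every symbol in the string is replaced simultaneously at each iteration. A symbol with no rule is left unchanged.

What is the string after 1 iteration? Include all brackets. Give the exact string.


Answer: F[FF][F]

Derivation:
Step 0: FC
Step 1: F[FF][F]


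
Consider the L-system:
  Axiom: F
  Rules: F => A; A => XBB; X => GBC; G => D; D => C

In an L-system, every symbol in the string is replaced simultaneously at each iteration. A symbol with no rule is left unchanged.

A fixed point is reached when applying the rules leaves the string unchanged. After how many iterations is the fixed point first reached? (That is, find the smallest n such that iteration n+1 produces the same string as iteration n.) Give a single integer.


Step 0: F
Step 1: A
Step 2: XBB
Step 3: GBCBB
Step 4: DBCBB
Step 5: CBCBB
Step 6: CBCBB  (unchanged — fixed point at step 5)

Answer: 5


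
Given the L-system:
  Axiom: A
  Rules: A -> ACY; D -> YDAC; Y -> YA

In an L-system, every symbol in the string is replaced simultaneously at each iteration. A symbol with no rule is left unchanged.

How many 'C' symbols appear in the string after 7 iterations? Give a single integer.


Answer: 64

Derivation:
Step 0: A  (0 'C')
Step 1: ACY  (1 'C')
Step 2: ACYCYA  (2 'C')
Step 3: ACYCYACYAACY  (4 'C')
Step 4: ACYCYACYAACYCYAACYACYCYA  (8 'C')
Step 5: ACYCYACYAACYCYAACYACYCYACYAACYACYCYAACYCYACYAACY  (16 'C')
Step 6: ACYCYACYAACYCYAACYACYCYACYAACYACYCYAACYCYACYAACYCYAACYACYCYAACYCYACYAACYACYCYACYAACYCYAACYACYCYA  (32 'C')
Step 7: ACYCYACYAACYCYAACYACYCYACYAACYACYCYAACYCYACYAACYCYAACYACYCYAACYCYACYAACYACYCYACYAACYCYAACYACYCYACYAACYACYCYAACYCYACYAACYACYCYACYAACYCYAACYACYCYAACYCYACYAACYCYAACYACYCYACYAACYACYCYAACYCYACYAACY  (64 'C')


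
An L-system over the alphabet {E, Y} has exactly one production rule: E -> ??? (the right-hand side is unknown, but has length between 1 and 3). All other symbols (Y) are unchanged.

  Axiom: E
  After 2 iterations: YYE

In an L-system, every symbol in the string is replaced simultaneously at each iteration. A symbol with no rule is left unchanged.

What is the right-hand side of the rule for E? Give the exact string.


Answer: YE

Derivation:
Trying E -> YE:
  Step 0: E
  Step 1: YE
  Step 2: YYE
Matches the given result.


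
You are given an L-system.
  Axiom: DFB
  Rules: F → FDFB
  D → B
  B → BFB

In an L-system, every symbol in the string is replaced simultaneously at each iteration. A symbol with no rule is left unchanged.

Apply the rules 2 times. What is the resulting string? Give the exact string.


Step 0: DFB
Step 1: BFDFBBFB
Step 2: BFBFDFBBFDFBBFBBFBFDFBBFB

Answer: BFBFDFBBFDFBBFBBFBFDFBBFB


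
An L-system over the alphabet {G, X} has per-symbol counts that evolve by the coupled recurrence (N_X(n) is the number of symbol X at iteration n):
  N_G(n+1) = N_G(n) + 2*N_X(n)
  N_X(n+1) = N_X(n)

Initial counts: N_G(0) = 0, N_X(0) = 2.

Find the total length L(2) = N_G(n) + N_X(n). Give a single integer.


Answer: 10

Derivation:
Step 0: N_G=0, N_X=2, L=2
Step 1: N_G=4, N_X=2, L=6
Step 2: N_G=8, N_X=2, L=10


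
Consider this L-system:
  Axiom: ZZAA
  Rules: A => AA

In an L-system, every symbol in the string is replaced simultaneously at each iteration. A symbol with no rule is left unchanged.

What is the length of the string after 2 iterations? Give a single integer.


Answer: 10

Derivation:
Step 0: length = 4
Step 1: length = 6
Step 2: length = 10


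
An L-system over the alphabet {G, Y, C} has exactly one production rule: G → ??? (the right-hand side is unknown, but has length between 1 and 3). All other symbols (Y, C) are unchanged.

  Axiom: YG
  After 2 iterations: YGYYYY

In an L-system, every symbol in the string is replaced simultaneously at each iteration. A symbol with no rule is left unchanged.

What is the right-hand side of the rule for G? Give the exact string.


Trying G → GYY:
  Step 0: YG
  Step 1: YGYY
  Step 2: YGYYYY
Matches the given result.

Answer: GYY


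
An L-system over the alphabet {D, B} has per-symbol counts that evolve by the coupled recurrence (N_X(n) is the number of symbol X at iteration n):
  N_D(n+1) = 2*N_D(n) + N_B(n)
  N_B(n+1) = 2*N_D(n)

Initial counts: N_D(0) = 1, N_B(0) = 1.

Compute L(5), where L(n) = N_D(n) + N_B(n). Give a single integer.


Step 0: N_D=1, N_B=1, L=2
Step 1: N_D=3, N_B=2, L=5
Step 2: N_D=8, N_B=6, L=14
Step 3: N_D=22, N_B=16, L=38
Step 4: N_D=60, N_B=44, L=104
Step 5: N_D=164, N_B=120, L=284

Answer: 284
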